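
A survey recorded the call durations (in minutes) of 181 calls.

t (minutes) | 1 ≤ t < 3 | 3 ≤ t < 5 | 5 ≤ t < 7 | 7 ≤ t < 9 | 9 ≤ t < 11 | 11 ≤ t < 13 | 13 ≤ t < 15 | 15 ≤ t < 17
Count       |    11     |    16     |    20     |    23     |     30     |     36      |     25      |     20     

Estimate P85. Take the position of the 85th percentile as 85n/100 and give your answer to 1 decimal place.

Cumulative frequencies: 11, 27, 47, 70, 100, 136, 161, 181
n = 181; position = 85n/100 = 153.85.
This falls in the class 13 ≤ t < 15: L = 13, F = 136, f = 25, h = 2.
85th percentile ≈ 13 + ((153.85 − 136) / 25) × 2 = 14.4280

14.4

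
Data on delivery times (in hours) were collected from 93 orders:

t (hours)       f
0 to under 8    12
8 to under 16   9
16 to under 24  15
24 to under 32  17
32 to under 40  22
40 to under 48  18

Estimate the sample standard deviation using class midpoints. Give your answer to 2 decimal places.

Midpoints: 4, 12, 20, 28, 36, 44
n = 93, Σfm = 2516, mean = 27.0538
Σfm² = 84176
Σf(m − x̄)² = Σfm² − (Σfm)²/n = 84176 − 2516²/93 = 16108.7312
Sample variance = 16108.7312 / 92 = 175.0949
Standard deviation = √175.0949 = 13.2323

13.23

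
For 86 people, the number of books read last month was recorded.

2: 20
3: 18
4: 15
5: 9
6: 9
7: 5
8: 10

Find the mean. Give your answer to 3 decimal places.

Values: 2, 3, 4, 5, 6, 7, 8
Σfx = 20×2 + 18×3 + 15×4 + 9×5 + 9×6 + 5×7 + 10×8 = 368
n = Σf = 86
Mean = 368 / 86 = 4.2791

4.279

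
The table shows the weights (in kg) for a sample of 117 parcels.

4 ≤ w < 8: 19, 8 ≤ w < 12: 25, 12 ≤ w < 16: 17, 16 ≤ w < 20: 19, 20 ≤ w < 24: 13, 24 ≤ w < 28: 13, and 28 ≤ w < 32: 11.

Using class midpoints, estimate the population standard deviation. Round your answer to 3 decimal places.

Midpoints: 6, 10, 14, 18, 22, 26, 30
n = 117, Σfm = 1898, mean = 16.2222
Σfm² = 37652
Σf(m − x̄)² = Σfm² − (Σfm)²/n = 37652 − 1898²/117 = 6862.2222
Population variance = 6862.2222 / 117 = 58.6515
Standard deviation = √58.6515 = 7.6584

7.658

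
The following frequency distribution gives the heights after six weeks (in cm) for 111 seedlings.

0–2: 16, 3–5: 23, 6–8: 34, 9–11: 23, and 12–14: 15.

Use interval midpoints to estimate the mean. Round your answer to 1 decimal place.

Midpoints: 1, 4, 7, 10, 13
Σfm = 16×1 + 23×4 + 34×7 + 23×10 + 15×13 = 771
n = Σf = 111
Mean = 771 / 111 = 6.9459

6.9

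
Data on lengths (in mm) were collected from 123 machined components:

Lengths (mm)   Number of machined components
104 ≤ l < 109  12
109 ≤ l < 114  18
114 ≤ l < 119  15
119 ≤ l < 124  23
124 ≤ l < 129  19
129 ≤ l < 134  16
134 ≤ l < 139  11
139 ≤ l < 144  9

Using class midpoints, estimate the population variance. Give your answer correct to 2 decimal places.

Midpoints: 106.5, 111.5, 116.5, 121.5, 126.5, 131.5, 136.5, 141.5
n = 123, Σfm = 15109.5, mean = 122.8415
Σfm² = 1868876.75
Σf(m − x̄)² = Σfm² − (Σfm)²/n = 1868876.75 − 15109.5²/123 = 12803.6585
Population variance = 12803.6585 / 123 = 104.0948

104.09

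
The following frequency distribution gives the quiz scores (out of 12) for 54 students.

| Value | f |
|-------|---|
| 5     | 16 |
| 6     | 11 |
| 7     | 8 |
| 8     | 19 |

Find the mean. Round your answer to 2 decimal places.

Values: 5, 6, 7, 8
Σfx = 16×5 + 11×6 + 8×7 + 19×8 = 354
n = Σf = 54
Mean = 354 / 54 = 6.5556

6.56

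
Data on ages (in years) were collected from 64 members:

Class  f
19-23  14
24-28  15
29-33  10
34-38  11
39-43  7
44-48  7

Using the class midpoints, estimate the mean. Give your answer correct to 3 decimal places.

Midpoints: 21, 26, 31, 36, 41, 46
Σfm = 14×21 + 15×26 + 10×31 + 11×36 + 7×41 + 7×46 = 1999
n = Σf = 64
Mean = 1999 / 64 = 31.2344

31.234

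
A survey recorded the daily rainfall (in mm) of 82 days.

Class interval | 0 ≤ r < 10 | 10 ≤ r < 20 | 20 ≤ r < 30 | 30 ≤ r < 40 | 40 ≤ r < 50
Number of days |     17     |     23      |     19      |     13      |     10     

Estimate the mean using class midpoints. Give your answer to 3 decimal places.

22.073

Midpoints: 5, 15, 25, 35, 45
Σfm = 17×5 + 23×15 + 19×25 + 13×35 + 10×45 = 1810
n = Σf = 82
Mean = 1810 / 82 = 22.0732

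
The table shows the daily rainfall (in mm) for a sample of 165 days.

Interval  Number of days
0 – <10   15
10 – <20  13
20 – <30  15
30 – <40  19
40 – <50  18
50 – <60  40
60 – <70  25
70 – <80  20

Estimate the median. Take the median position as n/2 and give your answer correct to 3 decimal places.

Cumulative frequencies: 15, 28, 43, 62, 80, 120, 145, 165
n = 165; position = n/2 = 82.5.
This falls in the class 50 – <60: L = 50, F = 80, f = 40, h = 10.
Median ≈ 50 + ((82.5 − 80) / 40) × 10 = 50.6250

50.625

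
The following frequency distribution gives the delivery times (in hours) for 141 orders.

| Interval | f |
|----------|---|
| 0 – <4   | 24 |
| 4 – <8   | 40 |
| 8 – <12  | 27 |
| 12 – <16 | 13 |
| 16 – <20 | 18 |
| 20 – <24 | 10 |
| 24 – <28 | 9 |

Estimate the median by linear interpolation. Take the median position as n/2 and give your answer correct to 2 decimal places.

8.96

Cumulative frequencies: 24, 64, 91, 104, 122, 132, 141
n = 141; position = n/2 = 70.5.
This falls in the class 8 – <12: L = 8, F = 64, f = 27, h = 4.
Median ≈ 8 + ((70.5 − 64) / 27) × 4 = 8.9630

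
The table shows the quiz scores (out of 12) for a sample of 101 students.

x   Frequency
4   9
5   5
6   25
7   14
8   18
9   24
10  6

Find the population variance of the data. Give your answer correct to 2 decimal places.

2.86

Values: 4, 5, 6, 7, 8, 9, 10
n = 101, Σfx = 729, mean = 7.2178
Σfx² = 5551
Σf(x − x̄)² = Σfx² − (Σfx)²/n = 5551 − 729²/101 = 289.2079
Population variance = 289.2079 / 101 = 2.8634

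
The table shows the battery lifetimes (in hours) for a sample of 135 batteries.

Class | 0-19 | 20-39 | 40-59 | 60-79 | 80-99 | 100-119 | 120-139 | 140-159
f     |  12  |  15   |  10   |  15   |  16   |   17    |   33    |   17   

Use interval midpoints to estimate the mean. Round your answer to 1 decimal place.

90.4

Midpoints: 9.5, 29.5, 49.5, 69.5, 89.5, 109.5, 129.5, 149.5
Σfm = 12×9.5 + 15×29.5 + 10×49.5 + 15×69.5 + 16×89.5 + 17×109.5 + 33×129.5 + 17×149.5 = 12202.5
n = Σf = 135
Mean = 12202.5 / 135 = 90.3889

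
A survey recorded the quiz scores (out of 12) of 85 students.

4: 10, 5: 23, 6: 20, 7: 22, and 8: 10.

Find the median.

6

Cumulative frequencies: 10, 33, 53, 75, 85
n = 85, so the median is the value in position (n+1)/2 = 43.
Position 43 falls at value 6.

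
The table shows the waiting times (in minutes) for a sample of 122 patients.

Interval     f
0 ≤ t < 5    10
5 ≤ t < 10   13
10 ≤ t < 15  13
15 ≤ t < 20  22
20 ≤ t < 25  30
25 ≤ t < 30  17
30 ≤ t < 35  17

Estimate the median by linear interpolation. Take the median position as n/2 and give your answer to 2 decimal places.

20.50

Cumulative frequencies: 10, 23, 36, 58, 88, 105, 122
n = 122; position = n/2 = 61.
This falls in the class 20 ≤ t < 25: L = 20, F = 58, f = 30, h = 5.
Median ≈ 20 + ((61 − 58) / 30) × 5 = 20.5000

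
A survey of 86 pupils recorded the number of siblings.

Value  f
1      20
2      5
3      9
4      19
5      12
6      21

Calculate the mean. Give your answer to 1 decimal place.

3.7

Values: 1, 2, 3, 4, 5, 6
Σfx = 20×1 + 5×2 + 9×3 + 19×4 + 12×5 + 21×6 = 319
n = Σf = 86
Mean = 319 / 86 = 3.7093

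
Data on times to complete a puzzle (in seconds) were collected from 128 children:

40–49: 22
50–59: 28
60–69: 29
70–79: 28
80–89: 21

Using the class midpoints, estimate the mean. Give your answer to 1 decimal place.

Midpoints: 44.5, 54.5, 64.5, 74.5, 84.5
Σfm = 22×44.5 + 28×54.5 + 29×64.5 + 28×74.5 + 21×84.5 = 8236
n = Σf = 128
Mean = 8236 / 128 = 64.3438

64.3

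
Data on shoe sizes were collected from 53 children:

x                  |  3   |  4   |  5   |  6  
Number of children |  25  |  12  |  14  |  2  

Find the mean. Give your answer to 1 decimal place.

Values: 3, 4, 5, 6
Σfx = 25×3 + 12×4 + 14×5 + 2×6 = 205
n = Σf = 53
Mean = 205 / 53 = 3.8679

3.9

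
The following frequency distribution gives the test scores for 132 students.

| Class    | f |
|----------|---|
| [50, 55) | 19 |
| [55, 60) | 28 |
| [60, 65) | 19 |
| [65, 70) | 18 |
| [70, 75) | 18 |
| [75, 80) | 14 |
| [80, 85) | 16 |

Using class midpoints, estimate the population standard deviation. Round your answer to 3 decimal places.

9.819

Midpoints: 52.5, 57.5, 62.5, 67.5, 72.5, 77.5, 82.5
n = 132, Σfm = 8720, mean = 66.0606
Σfm² = 588775
Σf(m − x̄)² = Σfm² − (Σfm)²/n = 588775 − 8720²/132 = 12726.5152
Population variance = 12726.5152 / 132 = 96.4130
Standard deviation = √96.4130 = 9.8190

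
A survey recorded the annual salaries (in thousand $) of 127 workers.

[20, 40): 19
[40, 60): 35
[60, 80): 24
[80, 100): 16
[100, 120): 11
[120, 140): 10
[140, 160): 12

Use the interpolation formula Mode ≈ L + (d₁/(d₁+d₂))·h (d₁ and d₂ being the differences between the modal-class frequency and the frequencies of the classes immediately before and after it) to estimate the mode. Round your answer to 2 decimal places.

51.85

Modal class: [40, 60) (highest frequency 35).
d₁ = 35 − 19 = 16, d₂ = 35 − 24 = 11
Mode ≈ 40 + (16/(16+11)) × 20 = 40 + 11.8519 = 51.8519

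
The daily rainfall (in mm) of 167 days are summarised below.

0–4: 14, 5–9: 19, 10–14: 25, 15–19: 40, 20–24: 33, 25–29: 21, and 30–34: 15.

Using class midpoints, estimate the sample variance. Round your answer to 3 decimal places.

Midpoints: 2, 7, 12, 17, 22, 27, 32
n = 167, Σfm = 2914, mean = 17.4491
Σfm² = 62788
Σf(m − x̄)² = Σfm² − (Σfm)²/n = 62788 − 2914²/167 = 11941.3174
Sample variance = 11941.3174 / 166 = 71.9356

71.936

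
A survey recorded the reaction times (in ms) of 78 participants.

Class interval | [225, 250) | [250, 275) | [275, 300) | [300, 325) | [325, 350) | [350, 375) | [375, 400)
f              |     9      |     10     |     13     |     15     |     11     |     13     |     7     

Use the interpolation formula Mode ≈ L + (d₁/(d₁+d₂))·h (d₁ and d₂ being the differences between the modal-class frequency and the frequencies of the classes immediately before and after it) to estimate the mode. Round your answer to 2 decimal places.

Modal class: [300, 325) (highest frequency 15).
d₁ = 15 − 13 = 2, d₂ = 15 − 11 = 4
Mode ≈ 300 + (2/(2+4)) × 25 = 300 + 8.3333 = 308.3333

308.33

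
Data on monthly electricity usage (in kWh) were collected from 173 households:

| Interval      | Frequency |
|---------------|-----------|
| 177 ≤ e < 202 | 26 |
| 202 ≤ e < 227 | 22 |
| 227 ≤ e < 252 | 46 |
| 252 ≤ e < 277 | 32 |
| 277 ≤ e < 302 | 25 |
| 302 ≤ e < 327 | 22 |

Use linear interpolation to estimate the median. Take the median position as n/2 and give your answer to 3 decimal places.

Cumulative frequencies: 26, 48, 94, 126, 151, 173
n = 173; position = n/2 = 86.5.
This falls in the class 227 ≤ e < 252: L = 227, F = 48, f = 46, h = 25.
Median ≈ 227 + ((86.5 − 48) / 46) × 25 = 247.9239

247.924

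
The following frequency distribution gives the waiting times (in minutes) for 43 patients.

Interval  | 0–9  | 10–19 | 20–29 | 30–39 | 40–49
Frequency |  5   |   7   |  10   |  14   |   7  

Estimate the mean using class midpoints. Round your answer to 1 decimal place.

27.1

Midpoints: 4.5, 14.5, 24.5, 34.5, 44.5
Σfm = 5×4.5 + 7×14.5 + 10×24.5 + 14×34.5 + 7×44.5 = 1163.5
n = Σf = 43
Mean = 1163.5 / 43 = 27.0581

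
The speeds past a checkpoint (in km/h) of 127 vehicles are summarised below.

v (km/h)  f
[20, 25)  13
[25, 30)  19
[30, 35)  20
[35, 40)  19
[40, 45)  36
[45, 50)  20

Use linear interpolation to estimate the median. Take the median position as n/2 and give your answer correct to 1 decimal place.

Cumulative frequencies: 13, 32, 52, 71, 107, 127
n = 127; position = n/2 = 63.5.
This falls in the class [35, 40): L = 35, F = 52, f = 19, h = 5.
Median ≈ 35 + ((63.5 − 52) / 19) × 5 = 38.0263

38.0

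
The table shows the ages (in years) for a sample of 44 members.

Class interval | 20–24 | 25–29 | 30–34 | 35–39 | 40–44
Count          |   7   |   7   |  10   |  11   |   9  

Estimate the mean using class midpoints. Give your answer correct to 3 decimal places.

32.909

Midpoints: 22, 27, 32, 37, 42
Σfm = 7×22 + 7×27 + 10×32 + 11×37 + 9×42 = 1448
n = Σf = 44
Mean = 1448 / 44 = 32.9091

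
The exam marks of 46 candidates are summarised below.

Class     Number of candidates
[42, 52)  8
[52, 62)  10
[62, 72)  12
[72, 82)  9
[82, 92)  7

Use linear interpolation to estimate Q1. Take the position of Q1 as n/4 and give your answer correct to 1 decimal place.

55.5

Cumulative frequencies: 8, 18, 30, 39, 46
n = 46; position = n/4 = 11.5.
This falls in the class [52, 62): L = 52, F = 8, f = 10, h = 10.
Lower quartile ≈ 52 + ((11.5 − 8) / 10) × 10 = 55.5000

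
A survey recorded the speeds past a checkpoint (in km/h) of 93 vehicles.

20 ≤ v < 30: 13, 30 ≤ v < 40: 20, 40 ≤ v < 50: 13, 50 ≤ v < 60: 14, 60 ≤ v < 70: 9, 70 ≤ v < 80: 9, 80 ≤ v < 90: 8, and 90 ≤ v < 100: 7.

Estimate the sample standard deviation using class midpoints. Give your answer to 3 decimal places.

Midpoints: 25, 35, 45, 55, 65, 75, 85, 95
n = 93, Σfm = 4985, mean = 53.6022
Σfm² = 310925
Σf(m − x̄)² = Σfm² − (Σfm)²/n = 310925 − 4985²/93 = 43718.2796
Sample variance = 43718.2796 / 92 = 475.1987
Standard deviation = √475.1987 = 21.7991

21.799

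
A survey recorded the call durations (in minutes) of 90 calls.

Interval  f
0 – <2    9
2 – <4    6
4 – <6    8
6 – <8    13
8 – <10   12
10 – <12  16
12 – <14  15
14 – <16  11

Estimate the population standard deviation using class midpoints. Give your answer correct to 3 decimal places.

Midpoints: 1, 3, 5, 7, 9, 11, 13, 15
n = 90, Σfm = 802, mean = 8.9111
Σfm² = 8818
Σf(m − x̄)² = Σfm² − (Σfm)²/n = 8818 − 802²/90 = 1671.2889
Population variance = 1671.2889 / 90 = 18.5699
Standard deviation = √18.5699 = 4.3093

4.309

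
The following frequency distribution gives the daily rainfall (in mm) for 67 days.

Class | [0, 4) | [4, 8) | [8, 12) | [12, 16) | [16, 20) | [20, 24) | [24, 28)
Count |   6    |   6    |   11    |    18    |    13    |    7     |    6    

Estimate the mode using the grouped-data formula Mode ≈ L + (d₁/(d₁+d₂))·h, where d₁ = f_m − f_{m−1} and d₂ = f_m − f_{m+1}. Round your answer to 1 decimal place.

Modal class: [12, 16) (highest frequency 18).
d₁ = 18 − 11 = 7, d₂ = 18 − 13 = 5
Mode ≈ 12 + (7/(7+5)) × 4 = 12 + 2.3333 = 14.3333

14.3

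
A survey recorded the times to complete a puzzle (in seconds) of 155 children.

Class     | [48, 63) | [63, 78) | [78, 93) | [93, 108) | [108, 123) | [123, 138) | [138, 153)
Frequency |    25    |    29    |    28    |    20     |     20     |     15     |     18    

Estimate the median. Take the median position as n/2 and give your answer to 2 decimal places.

Cumulative frequencies: 25, 54, 82, 102, 122, 137, 155
n = 155; position = n/2 = 77.5.
This falls in the class [78, 93): L = 78, F = 54, f = 28, h = 15.
Median ≈ 78 + ((77.5 − 54) / 28) × 15 = 90.5893

90.59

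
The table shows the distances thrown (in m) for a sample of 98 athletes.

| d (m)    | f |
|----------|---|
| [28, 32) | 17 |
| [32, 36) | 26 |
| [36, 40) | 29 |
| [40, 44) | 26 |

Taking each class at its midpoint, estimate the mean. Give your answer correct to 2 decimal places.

Midpoints: 30, 34, 38, 42
Σfm = 17×30 + 26×34 + 29×38 + 26×42 = 3588
n = Σf = 98
Mean = 3588 / 98 = 36.6122

36.61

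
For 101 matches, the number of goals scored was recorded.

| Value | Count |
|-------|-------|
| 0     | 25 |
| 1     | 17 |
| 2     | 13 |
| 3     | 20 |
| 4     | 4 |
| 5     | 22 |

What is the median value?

2

Cumulative frequencies: 25, 42, 55, 75, 79, 101
n = 101, so the median is the value in position (n+1)/2 = 51.
Position 51 falls at value 2.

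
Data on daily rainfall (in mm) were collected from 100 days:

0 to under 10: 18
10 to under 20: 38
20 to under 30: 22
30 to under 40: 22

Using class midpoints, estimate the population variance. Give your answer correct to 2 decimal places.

Midpoints: 5, 15, 25, 35
n = 100, Σfm = 1980, mean = 19.8000
Σfm² = 49700
Σf(m − x̄)² = Σfm² − (Σfm)²/n = 49700 − 1980²/100 = 10496.0000
Population variance = 10496.0000 / 100 = 104.9600

104.96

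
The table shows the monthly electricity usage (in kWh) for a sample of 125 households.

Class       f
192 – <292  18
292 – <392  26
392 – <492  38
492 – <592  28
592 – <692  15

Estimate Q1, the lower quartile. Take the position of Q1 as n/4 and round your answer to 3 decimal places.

342.962

Cumulative frequencies: 18, 44, 82, 110, 125
n = 125; position = n/4 = 31.25.
This falls in the class 292 – <392: L = 292, F = 18, f = 26, h = 100.
Lower quartile ≈ 292 + ((31.25 − 18) / 26) × 100 = 342.9615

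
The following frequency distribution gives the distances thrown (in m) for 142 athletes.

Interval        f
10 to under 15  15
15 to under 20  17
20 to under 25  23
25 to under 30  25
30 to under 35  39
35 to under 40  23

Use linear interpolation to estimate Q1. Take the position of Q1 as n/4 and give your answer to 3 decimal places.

20.761

Cumulative frequencies: 15, 32, 55, 80, 119, 142
n = 142; position = n/4 = 35.5.
This falls in the class 20 to under 25: L = 20, F = 32, f = 23, h = 5.
Lower quartile ≈ 20 + ((35.5 − 32) / 23) × 5 = 20.7609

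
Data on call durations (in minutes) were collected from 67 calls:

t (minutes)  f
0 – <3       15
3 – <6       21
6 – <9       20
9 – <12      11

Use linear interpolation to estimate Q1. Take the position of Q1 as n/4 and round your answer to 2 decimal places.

3.25

Cumulative frequencies: 15, 36, 56, 67
n = 67; position = n/4 = 16.75.
This falls in the class 3 – <6: L = 3, F = 15, f = 21, h = 3.
Lower quartile ≈ 3 + ((16.75 − 15) / 21) × 3 = 3.2500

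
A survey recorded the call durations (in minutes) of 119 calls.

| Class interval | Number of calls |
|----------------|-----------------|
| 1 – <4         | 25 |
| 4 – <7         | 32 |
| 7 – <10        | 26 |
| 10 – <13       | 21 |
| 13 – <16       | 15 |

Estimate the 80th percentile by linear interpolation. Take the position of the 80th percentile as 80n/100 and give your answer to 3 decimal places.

11.743

Cumulative frequencies: 25, 57, 83, 104, 119
n = 119; position = 80n/100 = 95.2.
This falls in the class 10 – <13: L = 10, F = 83, f = 21, h = 3.
80th percentile ≈ 10 + ((95.2 − 83) / 21) × 3 = 11.7429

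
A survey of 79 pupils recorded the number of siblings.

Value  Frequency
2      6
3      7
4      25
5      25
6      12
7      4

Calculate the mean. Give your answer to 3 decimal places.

Values: 2, 3, 4, 5, 6, 7
Σfx = 6×2 + 7×3 + 25×4 + 25×5 + 12×6 + 4×7 = 358
n = Σf = 79
Mean = 358 / 79 = 4.5316

4.532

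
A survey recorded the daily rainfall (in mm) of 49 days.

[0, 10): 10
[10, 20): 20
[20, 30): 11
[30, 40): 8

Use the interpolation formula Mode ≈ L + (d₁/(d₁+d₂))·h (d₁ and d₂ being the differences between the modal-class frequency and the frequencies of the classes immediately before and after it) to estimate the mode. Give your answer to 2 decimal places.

15.26

Modal class: [10, 20) (highest frequency 20).
d₁ = 20 − 10 = 10, d₂ = 20 − 11 = 9
Mode ≈ 10 + (10/(10+9)) × 10 = 10 + 5.2632 = 15.2632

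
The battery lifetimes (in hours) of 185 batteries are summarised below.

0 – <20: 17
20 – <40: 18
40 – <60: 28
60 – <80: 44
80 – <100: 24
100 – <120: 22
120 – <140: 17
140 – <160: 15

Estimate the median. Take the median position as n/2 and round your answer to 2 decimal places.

Cumulative frequencies: 17, 35, 63, 107, 131, 153, 170, 185
n = 185; position = n/2 = 92.5.
This falls in the class 60 – <80: L = 60, F = 63, f = 44, h = 20.
Median ≈ 60 + ((92.5 − 63) / 44) × 20 = 73.4091

73.41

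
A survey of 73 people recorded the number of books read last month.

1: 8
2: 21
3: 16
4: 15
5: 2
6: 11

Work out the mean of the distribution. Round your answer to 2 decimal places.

3.21

Values: 1, 2, 3, 4, 5, 6
Σfx = 8×1 + 21×2 + 16×3 + 15×4 + 2×5 + 11×6 = 234
n = Σf = 73
Mean = 234 / 73 = 3.2055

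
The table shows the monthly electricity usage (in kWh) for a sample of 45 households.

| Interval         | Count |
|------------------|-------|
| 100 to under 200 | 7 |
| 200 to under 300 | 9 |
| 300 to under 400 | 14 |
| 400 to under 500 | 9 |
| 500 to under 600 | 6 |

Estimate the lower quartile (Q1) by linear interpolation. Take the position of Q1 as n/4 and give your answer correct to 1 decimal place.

Cumulative frequencies: 7, 16, 30, 39, 45
n = 45; position = n/4 = 11.25.
This falls in the class 200 to under 300: L = 200, F = 7, f = 9, h = 100.
Lower quartile ≈ 200 + ((11.25 − 7) / 9) × 100 = 247.2222

247.2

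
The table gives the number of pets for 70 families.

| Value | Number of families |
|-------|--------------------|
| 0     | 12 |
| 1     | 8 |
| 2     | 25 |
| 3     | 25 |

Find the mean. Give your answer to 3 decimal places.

1.900

Values: 0, 1, 2, 3
Σfx = 12×0 + 8×1 + 25×2 + 25×3 = 133
n = Σf = 70
Mean = 133 / 70 = 1.9000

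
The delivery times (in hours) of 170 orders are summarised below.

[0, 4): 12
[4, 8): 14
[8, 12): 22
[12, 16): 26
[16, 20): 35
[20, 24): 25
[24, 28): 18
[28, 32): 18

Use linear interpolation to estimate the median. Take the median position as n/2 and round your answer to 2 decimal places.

Cumulative frequencies: 12, 26, 48, 74, 109, 134, 152, 170
n = 170; position = n/2 = 85.
This falls in the class [16, 20): L = 16, F = 74, f = 35, h = 4.
Median ≈ 16 + ((85 − 74) / 35) × 4 = 17.2571

17.26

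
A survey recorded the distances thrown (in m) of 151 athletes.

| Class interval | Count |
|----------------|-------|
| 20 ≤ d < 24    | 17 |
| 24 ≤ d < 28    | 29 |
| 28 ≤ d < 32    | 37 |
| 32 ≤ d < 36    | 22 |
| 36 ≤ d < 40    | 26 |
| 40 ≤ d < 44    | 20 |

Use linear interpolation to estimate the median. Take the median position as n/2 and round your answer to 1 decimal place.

Cumulative frequencies: 17, 46, 83, 105, 131, 151
n = 151; position = n/2 = 75.5.
This falls in the class 28 ≤ d < 32: L = 28, F = 46, f = 37, h = 4.
Median ≈ 28 + ((75.5 − 46) / 37) × 4 = 31.1892

31.2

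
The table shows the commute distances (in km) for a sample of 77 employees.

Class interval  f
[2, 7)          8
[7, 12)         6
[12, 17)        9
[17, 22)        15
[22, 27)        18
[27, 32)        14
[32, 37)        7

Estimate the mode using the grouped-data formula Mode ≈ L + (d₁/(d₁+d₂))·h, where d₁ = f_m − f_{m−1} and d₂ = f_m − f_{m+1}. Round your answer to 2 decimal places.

Modal class: [22, 27) (highest frequency 18).
d₁ = 18 − 15 = 3, d₂ = 18 − 14 = 4
Mode ≈ 22 + (3/(3+4)) × 5 = 22 + 2.1429 = 24.1429

24.14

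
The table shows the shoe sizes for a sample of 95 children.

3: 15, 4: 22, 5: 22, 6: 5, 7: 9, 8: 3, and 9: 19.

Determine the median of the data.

Cumulative frequencies: 15, 37, 59, 64, 73, 76, 95
n = 95, so the median is the value in position (n+1)/2 = 48.
Position 48 falls at value 5.

5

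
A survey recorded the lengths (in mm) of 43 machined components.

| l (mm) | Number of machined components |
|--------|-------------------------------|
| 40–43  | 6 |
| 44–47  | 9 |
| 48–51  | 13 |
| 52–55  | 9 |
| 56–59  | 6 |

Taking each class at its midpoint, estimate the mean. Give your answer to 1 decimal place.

Midpoints: 41.5, 45.5, 49.5, 53.5, 57.5
Σfm = 6×41.5 + 9×45.5 + 13×49.5 + 9×53.5 + 6×57.5 = 2128.5
n = Σf = 43
Mean = 2128.5 / 43 = 49.5000

49.5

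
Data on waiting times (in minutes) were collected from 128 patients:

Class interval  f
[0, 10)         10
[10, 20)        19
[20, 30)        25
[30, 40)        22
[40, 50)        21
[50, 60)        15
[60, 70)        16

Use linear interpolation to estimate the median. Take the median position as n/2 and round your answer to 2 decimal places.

Cumulative frequencies: 10, 29, 54, 76, 97, 112, 128
n = 128; position = n/2 = 64.
This falls in the class [30, 40): L = 30, F = 54, f = 22, h = 10.
Median ≈ 30 + ((64 − 54) / 22) × 10 = 34.5455

34.55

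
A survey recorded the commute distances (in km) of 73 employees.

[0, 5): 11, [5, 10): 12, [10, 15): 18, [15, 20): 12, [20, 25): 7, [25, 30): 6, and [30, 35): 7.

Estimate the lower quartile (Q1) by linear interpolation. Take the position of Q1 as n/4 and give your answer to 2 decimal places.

8.02

Cumulative frequencies: 11, 23, 41, 53, 60, 66, 73
n = 73; position = n/4 = 18.25.
This falls in the class [5, 10): L = 5, F = 11, f = 12, h = 5.
Lower quartile ≈ 5 + ((18.25 − 11) / 12) × 5 = 8.0208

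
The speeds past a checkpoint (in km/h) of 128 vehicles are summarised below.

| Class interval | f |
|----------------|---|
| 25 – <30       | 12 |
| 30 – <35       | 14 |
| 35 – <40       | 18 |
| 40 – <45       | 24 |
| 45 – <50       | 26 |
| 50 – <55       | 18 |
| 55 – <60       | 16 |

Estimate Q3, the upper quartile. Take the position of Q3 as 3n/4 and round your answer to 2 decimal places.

Cumulative frequencies: 12, 26, 44, 68, 94, 112, 128
n = 128; position = 3n/4 = 96.
This falls in the class 50 – <55: L = 50, F = 94, f = 18, h = 5.
Upper quartile ≈ 50 + ((96 − 94) / 18) × 5 = 50.5556

50.56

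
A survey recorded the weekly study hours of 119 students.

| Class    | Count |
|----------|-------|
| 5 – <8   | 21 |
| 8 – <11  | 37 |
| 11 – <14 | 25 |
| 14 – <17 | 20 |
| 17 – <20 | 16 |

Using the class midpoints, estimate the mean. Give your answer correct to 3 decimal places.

11.819

Midpoints: 6.5, 9.5, 12.5, 15.5, 18.5
Σfm = 21×6.5 + 37×9.5 + 25×12.5 + 20×15.5 + 16×18.5 = 1406.5
n = Σf = 119
Mean = 1406.5 / 119 = 11.8193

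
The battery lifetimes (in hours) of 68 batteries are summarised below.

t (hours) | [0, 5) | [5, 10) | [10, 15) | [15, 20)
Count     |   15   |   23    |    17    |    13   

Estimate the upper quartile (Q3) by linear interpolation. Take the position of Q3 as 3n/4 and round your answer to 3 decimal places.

13.824

Cumulative frequencies: 15, 38, 55, 68
n = 68; position = 3n/4 = 51.
This falls in the class [10, 15): L = 10, F = 38, f = 17, h = 5.
Upper quartile ≈ 10 + ((51 − 38) / 17) × 5 = 13.8235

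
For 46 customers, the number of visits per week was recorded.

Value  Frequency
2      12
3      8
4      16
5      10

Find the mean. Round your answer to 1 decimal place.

3.5

Values: 2, 3, 4, 5
Σfx = 12×2 + 8×3 + 16×4 + 10×5 = 162
n = Σf = 46
Mean = 162 / 46 = 3.5217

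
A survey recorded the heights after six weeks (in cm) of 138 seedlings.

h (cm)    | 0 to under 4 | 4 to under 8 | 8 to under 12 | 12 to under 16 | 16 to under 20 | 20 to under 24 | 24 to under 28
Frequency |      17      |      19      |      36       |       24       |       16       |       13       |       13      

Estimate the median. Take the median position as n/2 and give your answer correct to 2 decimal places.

Cumulative frequencies: 17, 36, 72, 96, 112, 125, 138
n = 138; position = n/2 = 69.
This falls in the class 8 to under 12: L = 8, F = 36, f = 36, h = 4.
Median ≈ 8 + ((69 − 36) / 36) × 4 = 11.6667

11.67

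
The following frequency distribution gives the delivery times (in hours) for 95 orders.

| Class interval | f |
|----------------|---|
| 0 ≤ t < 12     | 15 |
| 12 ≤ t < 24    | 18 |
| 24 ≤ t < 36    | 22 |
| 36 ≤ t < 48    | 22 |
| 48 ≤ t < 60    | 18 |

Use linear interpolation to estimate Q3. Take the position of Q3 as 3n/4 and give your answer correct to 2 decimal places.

44.86

Cumulative frequencies: 15, 33, 55, 77, 95
n = 95; position = 3n/4 = 71.25.
This falls in the class 36 ≤ t < 48: L = 36, F = 55, f = 22, h = 12.
Upper quartile ≈ 36 + ((71.25 − 55) / 22) × 12 = 44.8636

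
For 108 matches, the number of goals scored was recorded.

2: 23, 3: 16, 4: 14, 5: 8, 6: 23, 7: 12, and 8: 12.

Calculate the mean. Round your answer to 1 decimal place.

Values: 2, 3, 4, 5, 6, 7, 8
Σfx = 23×2 + 16×3 + 14×4 + 8×5 + 23×6 + 12×7 + 12×8 = 508
n = Σf = 108
Mean = 508 / 108 = 4.7037

4.7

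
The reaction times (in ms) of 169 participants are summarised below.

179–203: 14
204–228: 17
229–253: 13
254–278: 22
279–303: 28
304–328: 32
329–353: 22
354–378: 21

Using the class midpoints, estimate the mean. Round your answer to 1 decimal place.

Midpoints: 191, 216, 241, 266, 291, 316, 341, 366
Σfm = 14×191 + 17×216 + 13×241 + 22×266 + 28×291 + 32×316 + 22×341 + 21×366 = 48779
n = Σf = 169
Mean = 48779 / 169 = 288.6331

288.6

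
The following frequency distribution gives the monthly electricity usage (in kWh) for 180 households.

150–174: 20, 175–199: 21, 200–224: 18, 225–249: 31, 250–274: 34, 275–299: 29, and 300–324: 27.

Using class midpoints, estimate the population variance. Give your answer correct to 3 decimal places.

Midpoints: 162, 187, 212, 237, 262, 287, 312
n = 180, Σfm = 43985, mean = 244.3611
Σfm² = 11160345
Σf(m − x̄)² = Σfm² − (Σfm)²/n = 11160345 − 43985²/180 = 412121.5278
Population variance = 412121.5278 / 180 = 2289.5640

2289.564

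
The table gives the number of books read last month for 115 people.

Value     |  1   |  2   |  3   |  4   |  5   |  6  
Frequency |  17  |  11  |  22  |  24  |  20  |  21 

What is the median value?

4

Cumulative frequencies: 17, 28, 50, 74, 94, 115
n = 115, so the median is the value in position (n+1)/2 = 58.
Position 58 falls at value 4.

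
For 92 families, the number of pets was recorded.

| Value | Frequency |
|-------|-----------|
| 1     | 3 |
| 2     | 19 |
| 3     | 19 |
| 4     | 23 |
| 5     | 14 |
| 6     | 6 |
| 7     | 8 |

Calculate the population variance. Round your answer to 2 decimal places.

2.49

Values: 1, 2, 3, 4, 5, 6, 7
n = 92, Σfx = 352, mean = 3.8261
Σfx² = 1576
Σf(x − x̄)² = Σfx² − (Σfx)²/n = 1576 − 352²/92 = 229.2174
Population variance = 229.2174 / 92 = 2.4915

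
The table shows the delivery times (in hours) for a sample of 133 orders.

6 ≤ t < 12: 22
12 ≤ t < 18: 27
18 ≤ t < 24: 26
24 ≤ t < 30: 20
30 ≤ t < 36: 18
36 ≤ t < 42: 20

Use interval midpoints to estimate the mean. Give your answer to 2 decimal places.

23.03

Midpoints: 9, 15, 21, 27, 33, 39
Σfm = 22×9 + 27×15 + 26×21 + 20×27 + 18×33 + 20×39 = 3063
n = Σf = 133
Mean = 3063 / 133 = 23.0301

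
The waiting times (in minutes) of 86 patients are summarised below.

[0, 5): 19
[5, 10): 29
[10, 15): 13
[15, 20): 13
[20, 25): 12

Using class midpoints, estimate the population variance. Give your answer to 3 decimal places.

45.214

Midpoints: 2.5, 7.5, 12.5, 17.5, 22.5
n = 86, Σfm = 925, mean = 10.7558
Σfm² = 13837.5
Σf(m − x̄)² = Σfm² − (Σfm)²/n = 13837.5 − 925²/86 = 3888.3721
Population variance = 3888.3721 / 86 = 45.2136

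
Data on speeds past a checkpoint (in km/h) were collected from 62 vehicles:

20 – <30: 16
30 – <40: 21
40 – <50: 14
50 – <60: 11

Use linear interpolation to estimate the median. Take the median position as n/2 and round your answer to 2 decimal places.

Cumulative frequencies: 16, 37, 51, 62
n = 62; position = n/2 = 31.
This falls in the class 30 – <40: L = 30, F = 16, f = 21, h = 10.
Median ≈ 30 + ((31 − 16) / 21) × 10 = 37.1429

37.14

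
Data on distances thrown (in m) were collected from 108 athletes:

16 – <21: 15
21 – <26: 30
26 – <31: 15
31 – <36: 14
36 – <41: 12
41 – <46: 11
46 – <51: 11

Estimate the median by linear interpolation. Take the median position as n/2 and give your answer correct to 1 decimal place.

Cumulative frequencies: 15, 45, 60, 74, 86, 97, 108
n = 108; position = n/2 = 54.
This falls in the class 26 – <31: L = 26, F = 45, f = 15, h = 5.
Median ≈ 26 + ((54 − 45) / 15) × 5 = 29.0000

29.0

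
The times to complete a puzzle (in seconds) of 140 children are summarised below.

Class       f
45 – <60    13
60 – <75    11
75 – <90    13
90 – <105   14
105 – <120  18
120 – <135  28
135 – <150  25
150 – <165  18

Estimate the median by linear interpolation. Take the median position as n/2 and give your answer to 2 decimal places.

120.54

Cumulative frequencies: 13, 24, 37, 51, 69, 97, 122, 140
n = 140; position = n/2 = 70.
This falls in the class 120 – <135: L = 120, F = 69, f = 28, h = 15.
Median ≈ 120 + ((70 − 69) / 28) × 15 = 120.5357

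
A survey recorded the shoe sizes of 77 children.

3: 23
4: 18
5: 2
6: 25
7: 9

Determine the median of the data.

Cumulative frequencies: 23, 41, 43, 68, 77
n = 77, so the median is the value in position (n+1)/2 = 39.
Position 39 falls at value 4.

4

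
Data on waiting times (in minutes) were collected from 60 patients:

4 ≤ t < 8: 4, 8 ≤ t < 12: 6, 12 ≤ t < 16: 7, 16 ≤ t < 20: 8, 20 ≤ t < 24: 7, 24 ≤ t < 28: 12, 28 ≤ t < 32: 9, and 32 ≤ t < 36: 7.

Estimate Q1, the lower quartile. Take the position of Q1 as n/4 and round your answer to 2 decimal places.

Cumulative frequencies: 4, 10, 17, 25, 32, 44, 53, 60
n = 60; position = n/4 = 15.
This falls in the class 12 ≤ t < 16: L = 12, F = 10, f = 7, h = 4.
Lower quartile ≈ 12 + ((15 − 10) / 7) × 4 = 14.8571

14.86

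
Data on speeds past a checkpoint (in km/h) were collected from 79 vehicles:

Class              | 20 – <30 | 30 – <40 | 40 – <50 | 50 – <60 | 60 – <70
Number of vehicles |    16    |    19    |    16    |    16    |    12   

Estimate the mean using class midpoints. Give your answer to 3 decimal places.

43.608

Midpoints: 25, 35, 45, 55, 65
Σfm = 16×25 + 19×35 + 16×45 + 16×55 + 12×65 = 3445
n = Σf = 79
Mean = 3445 / 79 = 43.6076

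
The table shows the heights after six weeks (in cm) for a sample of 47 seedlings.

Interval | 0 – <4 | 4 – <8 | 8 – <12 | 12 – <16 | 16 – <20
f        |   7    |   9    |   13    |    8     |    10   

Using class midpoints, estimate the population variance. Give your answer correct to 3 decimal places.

Midpoints: 2, 6, 10, 14, 18
n = 47, Σfm = 490, mean = 10.4255
Σfm² = 6460
Σf(m − x̄)² = Σfm² − (Σfm)²/n = 6460 − 490²/47 = 1351.4894
Population variance = 1351.4894 / 47 = 28.7551

28.755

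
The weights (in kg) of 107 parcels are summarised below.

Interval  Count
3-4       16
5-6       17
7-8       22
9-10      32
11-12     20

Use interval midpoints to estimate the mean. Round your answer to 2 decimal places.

7.93

Midpoints: 3.5, 5.5, 7.5, 9.5, 11.5
Σfm = 16×3.5 + 17×5.5 + 22×7.5 + 32×9.5 + 20×11.5 = 848.5
n = Σf = 107
Mean = 848.5 / 107 = 7.9299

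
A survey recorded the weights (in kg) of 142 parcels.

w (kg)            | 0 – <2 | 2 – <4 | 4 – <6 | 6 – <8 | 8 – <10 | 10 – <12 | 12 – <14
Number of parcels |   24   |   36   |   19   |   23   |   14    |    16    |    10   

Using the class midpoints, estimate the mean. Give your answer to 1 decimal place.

5.8

Midpoints: 1, 3, 5, 7, 9, 11, 13
Σfm = 24×1 + 36×3 + 19×5 + 23×7 + 14×9 + 16×11 + 10×13 = 820
n = Σf = 142
Mean = 820 / 142 = 5.7746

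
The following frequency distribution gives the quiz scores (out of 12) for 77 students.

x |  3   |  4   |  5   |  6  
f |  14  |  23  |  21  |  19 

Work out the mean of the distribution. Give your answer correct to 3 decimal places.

Values: 3, 4, 5, 6
Σfx = 14×3 + 23×4 + 21×5 + 19×6 = 353
n = Σf = 77
Mean = 353 / 77 = 4.5844

4.584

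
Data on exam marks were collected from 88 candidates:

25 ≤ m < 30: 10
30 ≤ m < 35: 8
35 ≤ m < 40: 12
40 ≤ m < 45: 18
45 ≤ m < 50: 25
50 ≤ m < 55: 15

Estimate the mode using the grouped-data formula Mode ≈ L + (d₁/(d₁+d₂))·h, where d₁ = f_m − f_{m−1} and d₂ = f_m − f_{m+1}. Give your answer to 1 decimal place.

47.1

Modal class: 45 ≤ m < 50 (highest frequency 25).
d₁ = 25 − 18 = 7, d₂ = 25 − 15 = 10
Mode ≈ 45 + (7/(7+10)) × 5 = 45 + 2.0588 = 47.0588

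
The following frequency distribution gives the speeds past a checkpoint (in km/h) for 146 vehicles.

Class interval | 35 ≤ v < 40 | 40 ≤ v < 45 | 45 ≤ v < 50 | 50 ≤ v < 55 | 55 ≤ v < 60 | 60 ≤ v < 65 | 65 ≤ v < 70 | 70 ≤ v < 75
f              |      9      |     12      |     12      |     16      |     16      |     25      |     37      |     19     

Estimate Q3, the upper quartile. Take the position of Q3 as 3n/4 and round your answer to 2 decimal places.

Cumulative frequencies: 9, 21, 33, 49, 65, 90, 127, 146
n = 146; position = 3n/4 = 109.5.
This falls in the class 65 ≤ v < 70: L = 65, F = 90, f = 37, h = 5.
Upper quartile ≈ 65 + ((109.5 − 90) / 37) × 5 = 67.6351

67.64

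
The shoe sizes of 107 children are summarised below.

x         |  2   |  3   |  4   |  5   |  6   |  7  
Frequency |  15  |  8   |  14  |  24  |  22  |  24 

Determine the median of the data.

5

Cumulative frequencies: 15, 23, 37, 61, 83, 107
n = 107, so the median is the value in position (n+1)/2 = 54.
Position 54 falls at value 5.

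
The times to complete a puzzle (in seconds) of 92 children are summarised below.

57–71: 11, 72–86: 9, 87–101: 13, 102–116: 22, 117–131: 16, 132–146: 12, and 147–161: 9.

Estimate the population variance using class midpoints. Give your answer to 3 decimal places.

Midpoints: 64, 79, 94, 109, 124, 139, 154
n = 92, Σfm = 10073, mean = 109.4891
Σfm² = 1168787
Σf(m − x̄)² = Σfm² − (Σfm)²/n = 1168787 − 10073²/92 = 65902.9891
Population variance = 65902.9891 / 92 = 716.3368

716.337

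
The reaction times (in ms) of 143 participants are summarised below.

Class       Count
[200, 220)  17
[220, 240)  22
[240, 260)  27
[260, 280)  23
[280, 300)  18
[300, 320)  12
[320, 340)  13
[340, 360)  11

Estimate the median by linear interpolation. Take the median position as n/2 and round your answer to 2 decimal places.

Cumulative frequencies: 17, 39, 66, 89, 107, 119, 132, 143
n = 143; position = n/2 = 71.5.
This falls in the class [260, 280): L = 260, F = 66, f = 23, h = 20.
Median ≈ 260 + ((71.5 − 66) / 23) × 20 = 264.7826

264.78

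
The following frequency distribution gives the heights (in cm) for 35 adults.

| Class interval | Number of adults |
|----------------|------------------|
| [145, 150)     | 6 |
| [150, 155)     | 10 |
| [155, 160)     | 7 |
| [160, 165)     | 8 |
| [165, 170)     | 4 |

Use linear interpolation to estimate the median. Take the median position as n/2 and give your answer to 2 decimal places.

156.07

Cumulative frequencies: 6, 16, 23, 31, 35
n = 35; position = n/2 = 17.5.
This falls in the class [155, 160): L = 155, F = 16, f = 7, h = 5.
Median ≈ 155 + ((17.5 − 16) / 7) × 5 = 156.0714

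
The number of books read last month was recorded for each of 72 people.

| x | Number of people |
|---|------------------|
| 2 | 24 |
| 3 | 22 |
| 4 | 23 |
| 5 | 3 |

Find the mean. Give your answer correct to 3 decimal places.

Values: 2, 3, 4, 5
Σfx = 24×2 + 22×3 + 23×4 + 3×5 = 221
n = Σf = 72
Mean = 221 / 72 = 3.0694

3.069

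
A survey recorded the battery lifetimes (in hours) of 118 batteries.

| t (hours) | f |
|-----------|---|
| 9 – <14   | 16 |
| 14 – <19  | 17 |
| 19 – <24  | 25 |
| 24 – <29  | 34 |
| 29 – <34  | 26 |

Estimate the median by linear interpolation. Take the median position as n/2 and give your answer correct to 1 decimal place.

24.1

Cumulative frequencies: 16, 33, 58, 92, 118
n = 118; position = n/2 = 59.
This falls in the class 24 – <29: L = 24, F = 58, f = 34, h = 5.
Median ≈ 24 + ((59 − 58) / 34) × 5 = 24.1471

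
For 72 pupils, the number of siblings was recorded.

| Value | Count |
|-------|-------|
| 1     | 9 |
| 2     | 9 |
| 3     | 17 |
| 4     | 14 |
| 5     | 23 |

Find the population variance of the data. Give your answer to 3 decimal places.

Values: 1, 2, 3, 4, 5
n = 72, Σfx = 249, mean = 3.4583
Σfx² = 997
Σf(x − x̄)² = Σfx² − (Σfx)²/n = 997 − 249²/72 = 135.8750
Population variance = 135.8750 / 72 = 1.8872

1.887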